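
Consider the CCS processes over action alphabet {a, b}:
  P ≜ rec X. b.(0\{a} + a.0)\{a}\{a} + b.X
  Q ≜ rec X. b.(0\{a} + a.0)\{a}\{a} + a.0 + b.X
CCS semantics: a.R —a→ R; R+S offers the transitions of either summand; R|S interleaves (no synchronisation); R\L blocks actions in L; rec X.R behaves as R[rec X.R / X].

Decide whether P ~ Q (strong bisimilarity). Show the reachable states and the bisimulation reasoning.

not bisimilar

P's transition system — 2 states:
  s0 = rec X. b.(0\{a} + a.0)\{a}\{a} + b.X → ··b··> s0, ··b··> s1
  s1 = (0\{a} + a.0)\{a}\{a} → deadlocked
Q's transition system — 3 states:
  t0 = rec X. b.(0\{a} + a.0)\{a}\{a} + a.0 + b.X → ··a··> t1, ··b··> t0, ··b··> t2
  t1 = 0 → deadlocked
  t2 = (0\{a} + a.0)\{a}\{a} → deadlocked
Partition-refinement fixed point:
  B0 = {s0}
  B1 = {s1, t1, t2}
  B2 = {t0}
s0 ∈ B0, t0 ∈ B2 → different blocks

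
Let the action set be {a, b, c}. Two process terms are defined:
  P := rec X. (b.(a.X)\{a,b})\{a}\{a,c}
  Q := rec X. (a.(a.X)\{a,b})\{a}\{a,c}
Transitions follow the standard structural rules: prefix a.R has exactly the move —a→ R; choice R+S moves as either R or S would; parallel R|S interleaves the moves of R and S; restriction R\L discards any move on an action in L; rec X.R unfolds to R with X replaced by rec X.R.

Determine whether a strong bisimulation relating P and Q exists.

P ≁ Q

Reachable graph of P (2 states):
  u0 = rec X. (b.(a.X)\{a,b})\{a}\{a,c} → —b→ u1
  u1 = (a.(rec X. (b.(a.X)\{a,b})\{a}\{a,c}))\{a,b}\{a}\{a,c} → ·
Reachable graph of Q (1 states):
  v0 = rec X. (a.(a.X)\{a,b})\{a}\{a,c} → ·
Bisimilarity quotient blocks:
  B0 = {u0}
  B1 = {u1, v0}
u0 ∈ B0, v0 ∈ B1 → different blocks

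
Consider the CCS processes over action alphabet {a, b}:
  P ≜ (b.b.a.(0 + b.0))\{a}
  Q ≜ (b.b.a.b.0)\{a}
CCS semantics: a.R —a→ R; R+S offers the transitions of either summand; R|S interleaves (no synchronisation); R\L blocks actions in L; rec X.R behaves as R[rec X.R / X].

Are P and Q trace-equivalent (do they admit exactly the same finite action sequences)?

P's transition system — 3 states:
  m0 = (b.b.a.(0 + b.0))\{a} ⊢ —b→ m1
  m1 = (b.a.(0 + b.0))\{a} ⊢ —b→ m2
  m2 = (a.(0 + b.0))\{a} ⊢ deadlocked
Q's transition system — 3 states:
  n0 = (b.b.a.b.0)\{a} ⊢ —b→ n1
  n1 = (b.a.b.0)\{a} ⊢ —b→ n2
  n2 = (a.b.0)\{a} ⊢ deadlocked
Coarsest stable partition (strong bisimilarity classes):
  B0 = {m0, n0}
  B1 = {m1, n1}
  B2 = {m2, n2}
m0 ∈ B0, n0 ∈ B0 → same block
Bisimilar ⇒ trace-equivalent.

trace-equivalent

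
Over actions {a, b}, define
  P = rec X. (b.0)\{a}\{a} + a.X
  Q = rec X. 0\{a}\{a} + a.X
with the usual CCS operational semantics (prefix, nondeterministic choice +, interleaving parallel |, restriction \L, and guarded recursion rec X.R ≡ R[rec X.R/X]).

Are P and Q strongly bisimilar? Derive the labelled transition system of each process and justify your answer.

not bisimilar

LTS(P): 2 reachable states
  p0 = rec X. (b.0)\{a}\{a} + a.X :: =a=> p0, =b=> p1
  p1 = 0\{a}\{a} :: ·
LTS(Q): 1 reachable states
  q0 = rec X. 0\{a}\{a} + a.X :: =a=> q0
Partition-refinement fixed point:
  B0 = {p0}
  B1 = {p1}
  B2 = {q0}
p0 ∈ B0, q0 ∈ B2 → different blocks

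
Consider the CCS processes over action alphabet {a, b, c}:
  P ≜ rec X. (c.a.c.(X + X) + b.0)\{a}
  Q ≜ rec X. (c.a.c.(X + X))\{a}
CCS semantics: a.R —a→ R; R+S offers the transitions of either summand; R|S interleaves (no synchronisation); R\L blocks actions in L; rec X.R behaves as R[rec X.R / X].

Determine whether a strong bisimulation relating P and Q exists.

P's transition system — 3 states:
  m0 = rec X. (c.a.c.(X + X) + b.0)\{a} :: —b→ m1, —c→ m2
  m1 = 0\{a} :: deadlocked
  m2 = (a.c.((rec X. (c.a.c.(X + X) + b.0)\{a}) + (rec X. (c.a.c.(X + X) + b.0)\{a})))\{a} :: deadlocked
Q's transition system — 2 states:
  n0 = rec X. (c.a.c.(X + X))\{a} :: —c→ n1
  n1 = (a.c.((rec X. (c.a.c.(X + X))\{a}) + (rec X. (c.a.c.(X + X))\{a})))\{a} :: deadlocked
Partition-refinement fixed point:
  B0 = {m0}
  B1 = {m1, m2, n1}
  B2 = {n0}
m0 ∈ B0, n0 ∈ B2 → different blocks

not bisimilar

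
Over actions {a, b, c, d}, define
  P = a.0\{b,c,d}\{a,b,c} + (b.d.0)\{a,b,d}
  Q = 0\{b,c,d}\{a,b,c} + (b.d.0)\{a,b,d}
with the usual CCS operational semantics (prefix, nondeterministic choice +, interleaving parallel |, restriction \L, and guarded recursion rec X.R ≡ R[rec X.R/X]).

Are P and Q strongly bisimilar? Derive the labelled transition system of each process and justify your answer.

not bisimilar

LTS(P): 2 reachable states
  m0 = a.0\{b,c,d}\{a,b,c} + (b.d.0)\{a,b,d} → --a--▸ m1
  m1 = 0\{b,c,d}\{a,b,c} → stopped
LTS(Q): 1 reachable states
  n0 = 0\{b,c,d}\{a,b,c} + (b.d.0)\{a,b,d} → stopped
Coarsest stable partition (strong bisimilarity classes):
  B0 = {m0}
  B1 = {m1, n0}
m0 ∈ B0, n0 ∈ B1 → different blocks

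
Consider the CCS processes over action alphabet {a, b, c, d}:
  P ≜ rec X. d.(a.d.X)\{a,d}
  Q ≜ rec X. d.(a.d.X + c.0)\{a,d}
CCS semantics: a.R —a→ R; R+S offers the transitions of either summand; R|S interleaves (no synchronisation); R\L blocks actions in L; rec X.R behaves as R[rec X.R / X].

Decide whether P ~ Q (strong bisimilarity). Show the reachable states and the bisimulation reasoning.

LTS(P): 2 reachable states
  u0 = rec X. d.(a.d.X)\{a,d} ⊢ -d-> u1
  u1 = (a.d.(rec X. d.(a.d.X)\{a,d}))\{a,d} ⊢ stopped
LTS(Q): 3 reachable states
  v0 = rec X. d.(a.d.X + c.0)\{a,d} ⊢ -d-> v1
  v1 = (a.d.(rec X. d.(a.d.X + c.0)\{a,d}) + c.0)\{a,d} ⊢ -c-> v2
  v2 = 0\{a,d} ⊢ stopped
Bisimilarity quotient blocks:
  B0 = {u0}
  B1 = {u1, v2}
  B2 = {v0}
  B3 = {v1}
u0 ∈ B0, v0 ∈ B2 → different blocks

not bisimilar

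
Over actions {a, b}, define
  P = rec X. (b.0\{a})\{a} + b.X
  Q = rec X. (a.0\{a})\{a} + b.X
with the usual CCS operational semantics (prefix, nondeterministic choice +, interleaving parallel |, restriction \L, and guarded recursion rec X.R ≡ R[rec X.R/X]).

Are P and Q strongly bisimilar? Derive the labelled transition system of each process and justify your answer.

LTS(P): 2 reachable states
  p0 = rec X. (b.0\{a})\{a} + b.X | ··b··> p0, ··b··> p1
  p1 = 0\{a}\{a} | deadlocked
LTS(Q): 1 reachable states
  q0 = rec X. (a.0\{a})\{a} + b.X | ··b··> q0
Bisimilarity quotient blocks:
  B0 = {p0}
  B1 = {p1}
  B2 = {q0}
p0 ∈ B0, q0 ∈ B2 → different blocks

not bisimilar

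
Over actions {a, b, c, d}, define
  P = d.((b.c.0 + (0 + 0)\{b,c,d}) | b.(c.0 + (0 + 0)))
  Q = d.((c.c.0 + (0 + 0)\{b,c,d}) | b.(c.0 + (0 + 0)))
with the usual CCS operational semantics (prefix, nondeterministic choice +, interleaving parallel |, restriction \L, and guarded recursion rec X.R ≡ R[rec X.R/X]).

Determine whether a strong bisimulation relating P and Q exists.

P ≁ Q

LTS(P): 10 reachable states
  p0 = d.((b.c.0 + (0 + 0)\{b,c,d}) | b.(c.0 + (0 + 0))) | -d-> p1
  p1 = (b.c.0 + (0 + 0)\{b,c,d}) | b.(c.0 + (0 + 0)) | -b-> p2, -b-> p3
  p2 = (b.c.0 + (0 + 0)\{b,c,d}) | (c.0 + (0 + 0)) | -b-> p4, -c-> p5
  p3 = c.0 | b.(c.0 + (0 + 0)) | -b-> p4, -c-> p6
  p4 = c.0 | (c.0 + (0 + 0)) | -c-> p7, -c-> p8
  p5 = (b.c.0 + (0 + 0)\{b,c,d}) | 0 | -b-> p8
  p6 = 0 | b.(c.0 + (0 + 0)) | -b-> p7
  p7 = 0 | (c.0 + (0 + 0)) | -c-> p9
  p8 = c.0 | 0 | -c-> p9
  p9 = 0 | 0 | ∅
LTS(Q): 10 reachable states
  q0 = d.((c.c.0 + (0 + 0)\{b,c,d}) | b.(c.0 + (0 + 0))) | -d-> q1
  q1 = (c.c.0 + (0 + 0)\{b,c,d}) | b.(c.0 + (0 + 0)) | -b-> q2, -c-> q3
  q2 = (c.c.0 + (0 + 0)\{b,c,d}) | (c.0 + (0 + 0)) | -c-> q4, -c-> q5
  q3 = c.0 | b.(c.0 + (0 + 0)) | -b-> q5, -c-> q6
  q4 = (c.c.0 + (0 + 0)\{b,c,d}) | 0 | -c-> q7
  q5 = c.0 | (c.0 + (0 + 0)) | -c-> q7, -c-> q8
  q6 = 0 | b.(c.0 + (0 + 0)) | -b-> q8
  q7 = c.0 | 0 | -c-> q9
  q8 = 0 | (c.0 + (0 + 0)) | -c-> q9
  q9 = 0 | 0 | ∅
Coarsest stable partition (strong bisimilarity classes):
  B0 = {p0}
  B1 = {p1}
  B2 = {p2, p3, q3}
  B3 = {p5, p6, q6}
  B4 = {p7, p8, q7, q8}
  B5 = {p9, q9}
  B6 = {p4, q4, q5}
  B7 = {q0}
  B8 = {q1}
  B9 = {q2}
p0 ∈ B0, q0 ∈ B7 → different blocks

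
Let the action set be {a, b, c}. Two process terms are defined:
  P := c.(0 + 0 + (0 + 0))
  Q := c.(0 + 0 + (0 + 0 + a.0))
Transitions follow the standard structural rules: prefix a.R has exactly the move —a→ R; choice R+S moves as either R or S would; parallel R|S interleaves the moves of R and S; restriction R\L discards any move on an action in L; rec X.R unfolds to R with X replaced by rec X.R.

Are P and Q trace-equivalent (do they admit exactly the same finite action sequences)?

P's transition system — 2 states:
  p0 = c.(0 + 0 + (0 + 0)) | —c→ p1
  p1 = 0 + 0 + (0 + 0) | ·
Q's transition system — 3 states:
  q0 = c.(0 + 0 + (0 + 0 + a.0)) | —c→ q1
  q1 = 0 + 0 + (0 + 0 + a.0) | —a→ q2
  q2 = 0 | ·
Trace ⟨ca⟩ through Q, begin at {q0}:
  step 1 (c): {q1}
  step 2 (a): {q2}
  ✓ Q
Trace ⟨ca⟩ through P, begin at {p0}:
  step 1 (c): {p1}
  step 2 (a): ∅ (P stuck)

NO — witness ⟨ca⟩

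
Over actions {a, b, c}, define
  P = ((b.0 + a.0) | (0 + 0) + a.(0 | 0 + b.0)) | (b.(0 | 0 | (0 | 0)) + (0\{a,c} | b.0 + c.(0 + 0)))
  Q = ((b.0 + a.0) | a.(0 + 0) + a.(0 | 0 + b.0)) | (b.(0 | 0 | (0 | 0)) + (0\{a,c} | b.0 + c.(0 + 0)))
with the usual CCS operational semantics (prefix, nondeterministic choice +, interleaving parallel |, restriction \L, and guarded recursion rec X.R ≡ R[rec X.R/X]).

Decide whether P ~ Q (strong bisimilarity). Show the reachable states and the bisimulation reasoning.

LTS(P): 16 reachable states
  p0 = ((b.0 + a.0) | (0 + 0) + a.(0 | 0 + b.0)) | (b.(0 | 0 | (0 | 0)) + (0\{a,c} | b.0 + c.(0 + 0))) | ··a··> p1, ··a··> p2, ··b··> p2, ··b··> p3, ··b··> p4, ··c··> p5
  p1 = (0 | 0 + b.0) | (b.(0 | 0 | (0 | 0)) + (0\{a,c} | b.0 + c.(0 + 0))) | ··b··> p6, ··b··> p7, ··b··> p8, ··c··> p9
  p2 = 0 | (0 + 0) | (b.(0 | 0 | (0 | 0)) + (0\{a,c} | b.0 + c.(0 + 0))) | ··b··> p10, ··b··> p11, ··c··> p12
  p3 = ((b.0 + a.0) | (0 + 0) + a.(0 | 0 + b.0)) | (0 | 0 | (0 | 0)) | ··a··> p10, ··a··> p6, ··b··> p10
  p4 = ((b.0 + a.0) | (0 + 0) + a.(0 | 0 + b.0)) | (0\{a,c} | 0) | ··a··> p11, ··a··> p7, ··b··> p11
  p5 = ((b.0 + a.0) | (0 + 0) + a.(0 | 0 + b.0)) | (0 + 0) | ··a··> p12, ··a··> p9, ··b··> p12
  p6 = (0 | 0 + b.0) | (0 | 0 | (0 | 0)) | ··b··> p13
  p7 = (0 | 0 + b.0) | (0\{a,c} | 0) | ··b··> p14
  p8 = 0 | (b.(0 | 0 | (0 | 0)) + (0\{a,c} | b.0 + c.(0 + 0))) | ··b··> p13, ··b··> p14, ··c··> p15
  p9 = (0 | 0 + b.0) | (0 + 0) | ··b··> p15
  p10 = 0 | (0 + 0) | (0 | 0 | (0 | 0)) | deadlocked
  p11 = 0 | (0 + 0) | (0\{a,c} | 0) | deadlocked
  p12 = 0 | (0 + 0) | (0 + 0) | deadlocked
  p13 = 0 | (0 | 0 | (0 | 0)) | deadlocked
  p14 = 0 | (0\{a,c} | 0) | deadlocked
  p15 = 0 | (0 + 0) | deadlocked
LTS(Q): 24 reachable states
  q0 = ((b.0 + a.0) | a.(0 + 0) + a.(0 | 0 + b.0)) | (b.(0 | 0 | (0 | 0)) + (0\{a,c} | b.0 + c.(0 + 0))) | ··a··> q1, ··a··> q2, ··a··> q3, ··b··> q3, ··b··> q4, ··b··> q5, ··c··> q6
  q1 = (0 | 0 + b.0) | (b.(0 | 0 | (0 | 0)) + (0\{a,c} | b.0 + c.(0 + 0))) | ··b··> q7, ··b··> q8, ··b··> q9, ··c··> q10
  q2 = (b.0 + a.0) | (0 + 0) | (b.(0 | 0 | (0 | 0)) + (0\{a,c} | b.0 + c.(0 + 0))) | ··a··> q11, ··b··> q11, ··b··> q12, ··b··> q13, ··c··> q14
  q3 = 0 | a.(0 + 0) | (b.(0 | 0 | (0 | 0)) + (0\{a,c} | b.0 + c.(0 + 0))) | ··a··> q11, ··b··> q15, ··b··> q16, ··c··> q17
  q4 = ((b.0 + a.0) | a.(0 + 0) + a.(0 | 0 + b.0)) | (0 | 0 | (0 | 0)) | ··a··> q12, ··a··> q15, ··a··> q7, ··b··> q15
  q5 = ((b.0 + a.0) | a.(0 + 0) + a.(0 | 0 + b.0)) | (0\{a,c} | 0) | ··a··> q13, ··a··> q16, ··a··> q8, ··b··> q16
  q6 = ((b.0 + a.0) | a.(0 + 0) + a.(0 | 0 + b.0)) | (0 + 0) | ··a··> q10, ··a··> q14, ··a··> q17, ··b··> q17
  q7 = (0 | 0 + b.0) | (0 | 0 | (0 | 0)) | ··b··> q18
  q8 = (0 | 0 + b.0) | (0\{a,c} | 0) | ··b··> q19
  q9 = 0 | (b.(0 | 0 | (0 | 0)) + (0\{a,c} | b.0 + c.(0 + 0))) | ··b··> q18, ··b··> q19, ··c··> q20
  q10 = (0 | 0 + b.0) | (0 + 0) | ··b··> q20
  q11 = 0 | (0 + 0) | (b.(0 | 0 | (0 | 0)) + (0\{a,c} | b.0 + c.(0 + 0))) | ··b··> q21, ··b··> q22, ··c··> q23
  q12 = (b.0 + a.0) | (0 + 0) | (0 | 0 | (0 | 0)) | ··a··> q21, ··b··> q21
  q13 = (b.0 + a.0) | (0 + 0) | (0\{a,c} | 0) | ··a··> q22, ··b··> q22
  q14 = (b.0 + a.0) | (0 + 0) | (0 + 0) | ··a··> q23, ··b··> q23
  q15 = 0 | a.(0 + 0) | (0 | 0 | (0 | 0)) | ··a··> q21
  q16 = 0 | a.(0 + 0) | (0\{a,c} | 0) | ··a··> q22
  q17 = 0 | a.(0 + 0) | (0 + 0) | ··a··> q23
  q18 = 0 | (0 | 0 | (0 | 0)) | deadlocked
  q19 = 0 | (0\{a,c} | 0) | deadlocked
  q20 = 0 | (0 + 0) | deadlocked
  q21 = 0 | (0 + 0) | (0 | 0 | (0 | 0)) | deadlocked
  q22 = 0 | (0 + 0) | (0\{a,c} | 0) | deadlocked
  q23 = 0 | (0 + 0) | (0 + 0) | deadlocked
Coarsest stable partition (strong bisimilarity classes):
  B0 = {p0}
  B1 = {p1, q1}
  B2 = {p6, p7, p9, q10, q7, q8}
  B3 = {p10, p11, p12, p13, p14, p15, q18, q19, q20, q21, q22, q23}
  B4 = {p2, p8, q11, q9}
  B5 = {p3, p4, p5}
  B6 = {q0}
  B7 = {q3}
  B8 = {q15, q16, q17}
  B9 = {q4, q5, q6}
  B10 = {q12, q13, q14}
  B11 = {q2}
p0 ∈ B0, q0 ∈ B6 → different blocks

not bisimilar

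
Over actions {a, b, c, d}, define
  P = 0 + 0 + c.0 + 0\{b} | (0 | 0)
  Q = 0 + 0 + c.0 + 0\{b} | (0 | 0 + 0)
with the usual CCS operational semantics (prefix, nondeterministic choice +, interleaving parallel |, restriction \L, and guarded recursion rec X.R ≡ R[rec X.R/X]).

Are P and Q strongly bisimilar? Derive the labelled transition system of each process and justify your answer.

Reachable graph of P (2 states):
  u0 = 0 + 0 + c.0 + 0\{b} | (0 | 0) ⊢ --c--▸ u1
  u1 = 0 ⊢ ∅
Reachable graph of Q (2 states):
  v0 = 0 + 0 + c.0 + 0\{b} | (0 | 0 + 0) ⊢ --c--▸ v1
  v1 = 0 ⊢ ∅
Bisimilarity quotient blocks:
  B0 = {u0, v0}
  B1 = {u1, v1}
u0 ∈ B0, v0 ∈ B0 → same block

bisimilar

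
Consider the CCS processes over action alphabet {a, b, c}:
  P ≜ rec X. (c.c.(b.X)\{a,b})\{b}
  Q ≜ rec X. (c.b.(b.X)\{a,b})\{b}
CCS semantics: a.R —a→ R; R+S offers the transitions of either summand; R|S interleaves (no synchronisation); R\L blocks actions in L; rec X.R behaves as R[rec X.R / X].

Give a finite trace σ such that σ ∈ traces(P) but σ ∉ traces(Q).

LTS(P): 3 reachable states
  u0 = rec X. (c.c.(b.X)\{a,b})\{b} → --c--▸ u1
  u1 = (c.(b.(rec X. (c.c.(b.X)\{a,b})\{b}))\{a,b})\{b} → --c--▸ u2
  u2 = (b.(rec X. (c.c.(b.X)\{a,b})\{b}))\{a,b}\{b} → deadlocked
LTS(Q): 2 reachable states
  v0 = rec X. (c.b.(b.X)\{a,b})\{b} → --c--▸ v1
  v1 = (b.(b.(rec X. (c.b.(b.X)\{a,b})\{b}))\{a,b})\{b} → deadlocked
Trace ⟨cc⟩ through P, begin at {u0}:
  [1] c ⇒ {u1}
  [2] c ⇒ {u2}
  P completes σ.
Trace ⟨cc⟩ through Q, begin at {v0}:
  [1] c ⇒ {v1}
  [2] c ⇒ no successor for Q

cc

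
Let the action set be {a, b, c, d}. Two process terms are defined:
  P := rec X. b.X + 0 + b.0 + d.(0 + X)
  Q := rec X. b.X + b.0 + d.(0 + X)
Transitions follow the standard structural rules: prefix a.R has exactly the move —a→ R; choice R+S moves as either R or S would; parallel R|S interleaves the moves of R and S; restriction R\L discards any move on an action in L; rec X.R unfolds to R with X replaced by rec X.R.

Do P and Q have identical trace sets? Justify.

YES

P's transition system — 3 states:
  u0 = rec X. b.X + 0 + b.0 + d.(0 + X) → --b--▸ u0, --b--▸ u1, --d--▸ u2
  u1 = 0 → (no moves)
  u2 = 0 + (rec X. b.X + 0 + b.0 + d.(0 + X)) → --b--▸ u0, --b--▸ u1, --d--▸ u2
Q's transition system — 3 states:
  v0 = rec X. b.X + b.0 + d.(0 + X) → --b--▸ v0, --b--▸ v1, --d--▸ v2
  v1 = 0 → (no moves)
  v2 = 0 + (rec X. b.X + b.0 + d.(0 + X)) → --b--▸ v0, --b--▸ v1, --d--▸ v2
Coarsest stable partition (strong bisimilarity classes):
  B0 = {u0, u2, v0, v2}
  B1 = {u1, v1}
u0 ∈ B0, v0 ∈ B0 → same block
Bisimilar ⇒ trace-equivalent.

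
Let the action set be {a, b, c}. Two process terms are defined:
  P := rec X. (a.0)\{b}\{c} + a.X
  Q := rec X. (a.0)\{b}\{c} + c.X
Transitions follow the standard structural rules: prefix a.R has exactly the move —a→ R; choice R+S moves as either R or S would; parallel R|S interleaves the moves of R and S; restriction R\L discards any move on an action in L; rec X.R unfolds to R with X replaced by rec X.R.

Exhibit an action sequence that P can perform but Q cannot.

P's transition system — 2 states:
  m0 = rec X. (a.0)\{b}\{c} + a.X has moves =a=> m0, =a=> m1
  m1 = 0\{b}\{c} has moves ∅
Q's transition system — 2 states:
  n0 = rec X. (a.0)\{b}\{c} + c.X has moves =a=> n1, =c=> n0
  n1 = 0\{b}\{c} has moves ∅
Trace ⟨aa⟩ through P, begin at {m0}:
  [1] a ⇒ {m0, m1}
  [2] a ⇒ {m0, m1}
  ✓ P
Trace ⟨aa⟩ through Q, begin at {n0}:
  [1] a ⇒ {n1}
  [2] a ⇒ ∅ (Q stuck)

aa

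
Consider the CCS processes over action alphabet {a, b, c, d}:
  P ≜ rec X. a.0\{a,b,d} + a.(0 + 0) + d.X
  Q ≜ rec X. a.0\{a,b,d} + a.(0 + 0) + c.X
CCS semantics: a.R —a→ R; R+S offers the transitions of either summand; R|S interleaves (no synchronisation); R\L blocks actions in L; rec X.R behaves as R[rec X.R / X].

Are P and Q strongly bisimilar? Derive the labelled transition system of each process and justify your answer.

P's transition system — 3 states:
  s0 = rec X. a.0\{a,b,d} + a.(0 + 0) + d.X → =a=> s1, =a=> s2, =d=> s0
  s1 = 0 + 0 → stopped
  s2 = 0\{a,b,d} → stopped
Q's transition system — 3 states:
  t0 = rec X. a.0\{a,b,d} + a.(0 + 0) + c.X → =a=> t1, =a=> t2, =c=> t0
  t1 = 0 + 0 → stopped
  t2 = 0\{a,b,d} → stopped
Bisimilarity quotient blocks:
  B0 = {s0}
  B1 = {s1, s2, t1, t2}
  B2 = {t0}
s0 ∈ B0, t0 ∈ B2 → different blocks

not bisimilar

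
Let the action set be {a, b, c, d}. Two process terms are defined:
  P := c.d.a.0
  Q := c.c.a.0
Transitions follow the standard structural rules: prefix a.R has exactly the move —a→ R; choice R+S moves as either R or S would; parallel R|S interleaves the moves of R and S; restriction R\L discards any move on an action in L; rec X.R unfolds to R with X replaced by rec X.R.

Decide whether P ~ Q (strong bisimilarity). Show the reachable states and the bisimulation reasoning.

P ≁ Q

Reachable graph of P (4 states):
  m0 = c.d.a.0 ⊢ ··c··> m1
  m1 = d.a.0 ⊢ ··d··> m2
  m2 = a.0 ⊢ ··a··> m3
  m3 = 0 ⊢ stopped
Reachable graph of Q (4 states):
  n0 = c.c.a.0 ⊢ ··c··> n1
  n1 = c.a.0 ⊢ ··c··> n2
  n2 = a.0 ⊢ ··a··> n3
  n3 = 0 ⊢ stopped
Bisimilarity quotient blocks:
  B0 = {m0}
  B1 = {m1}
  B2 = {m2, n2}
  B3 = {m3, n3}
  B4 = {n0}
  B5 = {n1}
m0 ∈ B0, n0 ∈ B4 → different blocks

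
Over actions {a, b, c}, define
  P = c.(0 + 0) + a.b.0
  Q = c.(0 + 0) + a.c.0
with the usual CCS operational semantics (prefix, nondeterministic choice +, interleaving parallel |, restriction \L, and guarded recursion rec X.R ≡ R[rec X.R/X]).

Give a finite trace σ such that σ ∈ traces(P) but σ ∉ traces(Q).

LTS(P): 4 reachable states
  p0 = c.(0 + 0) + a.b.0 → --a--▸ p1, --c--▸ p2
  p1 = b.0 → --b--▸ p3
  p2 = 0 + 0 → stopped
  p3 = 0 → stopped
LTS(Q): 4 reachable states
  q0 = c.(0 + 0) + a.c.0 → --a--▸ q1, --c--▸ q2
  q1 = c.0 → --c--▸ q3
  q2 = 0 + 0 → stopped
  q3 = 0 → stopped
Executing ab from P (initial set {p0}):
  step 1 (a): {p1}
  step 2 (b): {p3}
  P completes σ.
Executing ab from Q (initial set {q0}):
  step 1 (a): {q1}
  step 2 (b): ∅ (Q stuck)

ab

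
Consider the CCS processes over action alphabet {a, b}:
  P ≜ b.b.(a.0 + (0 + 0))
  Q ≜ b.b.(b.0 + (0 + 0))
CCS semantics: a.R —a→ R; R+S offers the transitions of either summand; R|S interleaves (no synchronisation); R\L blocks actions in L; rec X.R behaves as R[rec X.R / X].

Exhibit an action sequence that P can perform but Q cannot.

LTS(P): 4 reachable states
  p0 = b.b.(a.0 + (0 + 0)) → ··b··> p1
  p1 = b.(a.0 + (0 + 0)) → ··b··> p2
  p2 = a.0 + (0 + 0) → ··a··> p3
  p3 = 0 → stopped
LTS(Q): 4 reachable states
  q0 = b.b.(b.0 + (0 + 0)) → ··b··> q1
  q1 = b.(b.0 + (0 + 0)) → ··b··> q2
  q2 = b.0 + (0 + 0) → ··b··> q3
  q3 = 0 → stopped
Trace ⟨bba⟩ through P, begin at {p0}:
  step 1 (b): {p1}
  step 2 (b): {p2}
  step 3 (a): {p3}
  ✓ P
Trace ⟨bba⟩ through Q, begin at {q0}:
  step 1 (b): {q1}
  step 2 (b): {q2}
  step 3 (a): no successor for Q

bba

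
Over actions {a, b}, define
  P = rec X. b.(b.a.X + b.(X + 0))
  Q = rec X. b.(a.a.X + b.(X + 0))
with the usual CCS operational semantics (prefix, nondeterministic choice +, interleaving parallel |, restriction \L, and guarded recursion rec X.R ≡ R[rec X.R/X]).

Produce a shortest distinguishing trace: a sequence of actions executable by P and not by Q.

bba

Reachable graph of P (4 states):
  s0 = rec X. b.(b.a.X + b.(X + 0)) has moves -b-> s1
  s1 = b.a.(rec X. b.(b.a.X + b.(X + 0))) + b.((rec X. b.(b.a.X + b.(X + 0))) + 0) has moves -b-> s2, -b-> s3
  s2 = (rec X. b.(b.a.X + b.(X + 0))) + 0 has moves -b-> s1
  s3 = a.(rec X. b.(b.a.X + b.(X + 0))) has moves -a-> s0
Reachable graph of Q (4 states):
  t0 = rec X. b.(a.a.X + b.(X + 0)) has moves -b-> t1
  t1 = a.a.(rec X. b.(a.a.X + b.(X + 0))) + b.((rec X. b.(a.a.X + b.(X + 0))) + 0) has moves -a-> t2, -b-> t3
  t2 = a.(rec X. b.(a.a.X + b.(X + 0))) has moves -a-> t0
  t3 = (rec X. b.(a.a.X + b.(X + 0))) + 0 has moves -b-> t1
Run σ = ⟨bba⟩ on P: start {s0}
  after b @ step 1: {s1}
  after b @ step 2: {s2, s3}
  after a @ step 3: {s0}
  — P admits the full trace.
Run σ = ⟨bba⟩ on Q: start {t0}
  after b @ step 1: {t1}
  after b @ step 2: {t3}
  after a @ step 3: ∅  — Q cannot continue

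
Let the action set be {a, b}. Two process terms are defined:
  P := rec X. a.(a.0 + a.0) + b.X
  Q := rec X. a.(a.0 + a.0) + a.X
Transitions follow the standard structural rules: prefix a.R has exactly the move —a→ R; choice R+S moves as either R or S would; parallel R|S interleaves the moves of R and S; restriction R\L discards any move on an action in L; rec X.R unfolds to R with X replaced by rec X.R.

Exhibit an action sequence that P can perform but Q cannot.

b

Reachable graph of P (3 states):
  p0 = rec X. a.(a.0 + a.0) + b.X :: --a--▸ p1, --b--▸ p0
  p1 = a.0 + a.0 :: --a--▸ p2
  p2 = 0 :: stopped
Reachable graph of Q (3 states):
  q0 = rec X. a.(a.0 + a.0) + a.X :: --a--▸ q0, --a--▸ q1
  q1 = a.0 + a.0 :: --a--▸ q2
  q2 = 0 :: stopped
Trace ⟨b⟩ through P, begin at {p0}:
  [1] b ⇒ {p0}
  ✓ P
Trace ⟨b⟩ through Q, begin at {q0}:
  [1] b ⇒ ∅ (Q stuck)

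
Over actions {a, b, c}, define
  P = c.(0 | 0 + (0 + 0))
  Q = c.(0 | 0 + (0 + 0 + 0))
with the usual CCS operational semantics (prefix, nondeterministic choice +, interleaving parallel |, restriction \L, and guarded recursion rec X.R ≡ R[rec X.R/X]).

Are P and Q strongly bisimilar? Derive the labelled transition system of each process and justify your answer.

LTS(P): 2 reachable states
  s0 = c.(0 | 0 + (0 + 0)) :: —c→ s1
  s1 = 0 | 0 + (0 + 0) :: stopped
LTS(Q): 2 reachable states
  t0 = c.(0 | 0 + (0 + 0 + 0)) :: —c→ t1
  t1 = 0 | 0 + (0 + 0 + 0) :: stopped
Coarsest stable partition (strong bisimilarity classes):
  B0 = {s0, t0}
  B1 = {s1, t1}
s0 ∈ B0, t0 ∈ B0 → same block

bisimilar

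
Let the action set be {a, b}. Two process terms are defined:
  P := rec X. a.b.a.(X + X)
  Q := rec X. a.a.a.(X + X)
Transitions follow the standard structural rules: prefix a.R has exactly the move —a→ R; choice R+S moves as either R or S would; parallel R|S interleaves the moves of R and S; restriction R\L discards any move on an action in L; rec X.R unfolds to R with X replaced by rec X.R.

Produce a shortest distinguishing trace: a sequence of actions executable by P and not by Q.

ab

LTS(P): 4 reachable states
  p0 = rec X. a.b.a.(X + X) ⊢ =a=> p1
  p1 = b.a.((rec X. a.b.a.(X + X)) + (rec X. a.b.a.(X + X))) ⊢ =b=> p2
  p2 = a.((rec X. a.b.a.(X + X)) + (rec X. a.b.a.(X + X))) ⊢ =a=> p3
  p3 = (rec X. a.b.a.(X + X)) + (rec X. a.b.a.(X + X)) ⊢ =a=> p1
LTS(Q): 4 reachable states
  q0 = rec X. a.a.a.(X + X) ⊢ =a=> q1
  q1 = a.a.((rec X. a.a.a.(X + X)) + (rec X. a.a.a.(X + X))) ⊢ =a=> q2
  q2 = a.((rec X. a.a.a.(X + X)) + (rec X. a.a.a.(X + X))) ⊢ =a=> q3
  q3 = (rec X. a.a.a.(X + X)) + (rec X. a.a.a.(X + X)) ⊢ =a=> q1
Executing ab from P (initial set {p0}):
  after a @ step 1: {p1}
  after b @ step 2: {p2}
  — P admits the full trace.
Executing ab from Q (initial set {q0}):
  after a @ step 1: {q1}
  after b @ step 2: no successor for Q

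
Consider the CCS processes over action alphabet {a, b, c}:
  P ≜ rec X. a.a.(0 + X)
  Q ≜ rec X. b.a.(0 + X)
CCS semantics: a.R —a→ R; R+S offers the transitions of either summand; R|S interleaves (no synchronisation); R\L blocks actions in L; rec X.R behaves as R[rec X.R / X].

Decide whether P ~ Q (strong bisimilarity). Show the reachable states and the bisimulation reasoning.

NO

P's transition system — 3 states:
  u0 = rec X. a.a.(0 + X) | ··a··> u1
  u1 = a.(0 + (rec X. a.a.(0 + X))) | ··a··> u2
  u2 = 0 + (rec X. a.a.(0 + X)) | ··a··> u1
Q's transition system — 3 states:
  v0 = rec X. b.a.(0 + X) | ··b··> v1
  v1 = a.(0 + (rec X. b.a.(0 + X))) | ··a··> v2
  v2 = 0 + (rec X. b.a.(0 + X)) | ··b··> v1
Partition-refinement fixed point:
  B0 = {u0, u1, u2}
  B1 = {v0, v2}
  B2 = {v1}
u0 ∈ B0, v0 ∈ B1 → different blocks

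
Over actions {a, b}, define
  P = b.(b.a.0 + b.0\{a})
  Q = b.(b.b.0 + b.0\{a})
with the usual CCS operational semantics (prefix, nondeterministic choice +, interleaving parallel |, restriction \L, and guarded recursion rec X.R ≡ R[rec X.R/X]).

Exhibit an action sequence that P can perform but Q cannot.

Reachable graph of P (5 states):
  p0 = b.(b.a.0 + b.0\{a}) | =b=> p1
  p1 = b.a.0 + b.0\{a} | =b=> p2, =b=> p3
  p2 = 0\{a} | ∅
  p3 = a.0 | =a=> p4
  p4 = 0 | ∅
Reachable graph of Q (5 states):
  q0 = b.(b.b.0 + b.0\{a}) | =b=> q1
  q1 = b.b.0 + b.0\{a} | =b=> q2, =b=> q3
  q2 = 0\{a} | ∅
  q3 = b.0 | =b=> q4
  q4 = 0 | ∅
Trace ⟨bba⟩ through P, begin at {p0}:
  step 1 (b): {p1}
  step 2 (b): {p2, p3}
  step 3 (a): {p4}
  — P admits the full trace.
Trace ⟨bba⟩ through Q, begin at {q0}:
  step 1 (b): {q1}
  step 2 (b): {q2, q3}
  step 3 (a): ∅  — Q cannot continue

bba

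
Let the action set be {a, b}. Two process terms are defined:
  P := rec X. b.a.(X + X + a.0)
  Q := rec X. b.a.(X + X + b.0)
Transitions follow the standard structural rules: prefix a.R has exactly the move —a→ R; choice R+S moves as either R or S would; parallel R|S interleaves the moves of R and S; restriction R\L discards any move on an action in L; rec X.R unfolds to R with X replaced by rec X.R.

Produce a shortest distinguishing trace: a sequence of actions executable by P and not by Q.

baa

P's transition system — 4 states:
  m0 = rec X. b.a.(X + X + a.0) ⊢ =b=> m1
  m1 = a.((rec X. b.a.(X + X + a.0)) + (rec X. b.a.(X + X + a.0)) + a.0) ⊢ =a=> m2
  m2 = (rec X. b.a.(X + X + a.0)) + (rec X. b.a.(X + X + a.0)) + a.0 ⊢ =a=> m3, =b=> m1
  m3 = 0 ⊢ deadlocked
Q's transition system — 4 states:
  n0 = rec X. b.a.(X + X + b.0) ⊢ =b=> n1
  n1 = a.((rec X. b.a.(X + X + b.0)) + (rec X. b.a.(X + X + b.0)) + b.0) ⊢ =a=> n2
  n2 = (rec X. b.a.(X + X + b.0)) + (rec X. b.a.(X + X + b.0)) + b.0 ⊢ =b=> n1, =b=> n3
  n3 = 0 ⊢ deadlocked
Executing baa from P (initial set {m0}):
  step 1 (b): {m1}
  step 2 (a): {m2}
  step 3 (a): {m3}
  — P admits the full trace.
Executing baa from Q (initial set {n0}):
  step 1 (b): {n1}
  step 2 (a): {n2}
  step 3 (a): ∅  — Q cannot continue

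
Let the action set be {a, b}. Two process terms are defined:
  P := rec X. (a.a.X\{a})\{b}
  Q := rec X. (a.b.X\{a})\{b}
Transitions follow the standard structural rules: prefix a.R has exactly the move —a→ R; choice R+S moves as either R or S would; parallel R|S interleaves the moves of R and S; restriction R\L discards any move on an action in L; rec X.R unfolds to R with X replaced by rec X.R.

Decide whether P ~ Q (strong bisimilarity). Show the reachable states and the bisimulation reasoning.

NO

P's transition system — 3 states:
  s0 = rec X. (a.a.X\{a})\{b} has moves ··a··> s1
  s1 = (a.(rec X. (a.a.X\{a})\{b})\{a})\{b} has moves ··a··> s2
  s2 = (rec X. (a.a.X\{a})\{b})\{a}\{b} has moves (no moves)
Q's transition system — 2 states:
  t0 = rec X. (a.b.X\{a})\{b} has moves ··a··> t1
  t1 = (b.(rec X. (a.b.X\{a})\{b})\{a})\{b} has moves (no moves)
Partition-refinement fixed point:
  B0 = {s0}
  B1 = {s1, t0}
  B2 = {s2, t1}
s0 ∈ B0, t0 ∈ B1 → different blocks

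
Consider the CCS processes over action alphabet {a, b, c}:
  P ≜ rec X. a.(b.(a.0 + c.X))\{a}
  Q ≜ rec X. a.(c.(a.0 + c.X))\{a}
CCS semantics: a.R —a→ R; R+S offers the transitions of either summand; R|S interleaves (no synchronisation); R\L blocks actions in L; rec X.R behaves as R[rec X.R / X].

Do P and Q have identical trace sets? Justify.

traces(P) ≠ traces(Q) — witness ⟨ab⟩

P's transition system — 4 states:
  s0 = rec X. a.(b.(a.0 + c.X))\{a} ⊢ —a→ s1
  s1 = (b.(a.0 + c.(rec X. a.(b.(a.0 + c.X))\{a})))\{a} ⊢ —b→ s2
  s2 = (a.0 + c.(rec X. a.(b.(a.0 + c.X))\{a}))\{a} ⊢ —c→ s3
  s3 = (rec X. a.(b.(a.0 + c.X))\{a})\{a} ⊢ deadlocked
Q's transition system — 4 states:
  t0 = rec X. a.(c.(a.0 + c.X))\{a} ⊢ —a→ t1
  t1 = (c.(a.0 + c.(rec X. a.(c.(a.0 + c.X))\{a})))\{a} ⊢ —c→ t2
  t2 = (a.0 + c.(rec X. a.(c.(a.0 + c.X))\{a}))\{a} ⊢ —c→ t3
  t3 = (rec X. a.(c.(a.0 + c.X))\{a})\{a} ⊢ deadlocked
Run σ = ⟨ab⟩ on P: start {s0}
  after a @ step 1: {s1}
  after b @ step 2: {s2}
  P completes σ.
Run σ = ⟨ab⟩ on Q: start {t0}
  after a @ step 1: {t1}
  after b @ step 2: ∅ (Q stuck)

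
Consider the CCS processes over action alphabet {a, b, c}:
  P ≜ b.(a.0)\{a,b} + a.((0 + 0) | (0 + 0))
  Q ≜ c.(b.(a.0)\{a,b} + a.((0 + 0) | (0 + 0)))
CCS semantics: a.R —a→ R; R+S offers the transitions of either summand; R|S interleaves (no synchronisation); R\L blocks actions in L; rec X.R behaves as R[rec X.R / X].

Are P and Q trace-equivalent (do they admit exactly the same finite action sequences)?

Reachable graph of P (3 states):
  m0 = b.(a.0)\{a,b} + a.((0 + 0) | (0 + 0)) ⊢ -a-> m1, -b-> m2
  m1 = (0 + 0) | (0 + 0) ⊢ stopped
  m2 = (a.0)\{a,b} ⊢ stopped
Reachable graph of Q (4 states):
  n0 = c.(b.(a.0)\{a,b} + a.((0 + 0) | (0 + 0))) ⊢ -c-> n1
  n1 = b.(a.0)\{a,b} + a.((0 + 0) | (0 + 0)) ⊢ -a-> n2, -b-> n3
  n2 = (0 + 0) | (0 + 0) ⊢ stopped
  n3 = (a.0)\{a,b} ⊢ stopped
Trace ⟨a⟩ through P, begin at {m0}:
  after a @ step 1: {m1}
  P completes σ.
Trace ⟨a⟩ through Q, begin at {n0}:
  after a @ step 1: ∅ (Q stuck)

trace-distinct — witness ⟨a⟩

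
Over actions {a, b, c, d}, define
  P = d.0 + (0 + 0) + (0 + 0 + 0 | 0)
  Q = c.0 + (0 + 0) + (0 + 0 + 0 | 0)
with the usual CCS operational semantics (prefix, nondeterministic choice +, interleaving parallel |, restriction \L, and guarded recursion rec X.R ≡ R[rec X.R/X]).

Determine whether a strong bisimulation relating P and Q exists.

LTS(P): 2 reachable states
  m0 = d.0 + (0 + 0) + (0 + 0 + 0 | 0) has moves =d=> m1
  m1 = 0 has moves (no moves)
LTS(Q): 2 reachable states
  n0 = c.0 + (0 + 0) + (0 + 0 + 0 | 0) has moves =c=> n1
  n1 = 0 has moves (no moves)
Coarsest stable partition (strong bisimilarity classes):
  B0 = {m0}
  B1 = {m1, n1}
  B2 = {n0}
m0 ∈ B0, n0 ∈ B2 → different blocks

P ≁ Q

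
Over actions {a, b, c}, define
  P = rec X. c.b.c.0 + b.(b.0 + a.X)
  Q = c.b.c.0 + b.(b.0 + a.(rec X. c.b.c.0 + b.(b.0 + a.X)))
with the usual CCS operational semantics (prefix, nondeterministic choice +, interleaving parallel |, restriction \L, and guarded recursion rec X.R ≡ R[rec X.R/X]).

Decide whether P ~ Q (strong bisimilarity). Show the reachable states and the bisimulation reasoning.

P's transition system — 5 states:
  u0 = rec X. c.b.c.0 + b.(b.0 + a.X) ⊢ =b=> u1, =c=> u2
  u1 = b.0 + a.(rec X. c.b.c.0 + b.(b.0 + a.X)) ⊢ =a=> u0, =b=> u3
  u2 = b.c.0 ⊢ =b=> u4
  u3 = 0 ⊢ ·
  u4 = c.0 ⊢ =c=> u3
Q's transition system — 6 states:
  v0 = c.b.c.0 + b.(b.0 + a.(rec X. c.b.c.0 + b.(b.0 + a.X))) ⊢ =b=> v1, =c=> v2
  v1 = b.0 + a.(rec X. c.b.c.0 + b.(b.0 + a.X)) ⊢ =a=> v3, =b=> v4
  v2 = b.c.0 ⊢ =b=> v5
  v3 = rec X. c.b.c.0 + b.(b.0 + a.X) ⊢ =b=> v1, =c=> v2
  v4 = 0 ⊢ ·
  v5 = c.0 ⊢ =c=> v4
Partition-refinement fixed point:
  B0 = {u0, v0, v3}
  B1 = {u1, v1}
  B2 = {u3, v4}
  B3 = {u2, v2}
  B4 = {u4, v5}
u0 ∈ B0, v0 ∈ B0 → same block

P ~ Q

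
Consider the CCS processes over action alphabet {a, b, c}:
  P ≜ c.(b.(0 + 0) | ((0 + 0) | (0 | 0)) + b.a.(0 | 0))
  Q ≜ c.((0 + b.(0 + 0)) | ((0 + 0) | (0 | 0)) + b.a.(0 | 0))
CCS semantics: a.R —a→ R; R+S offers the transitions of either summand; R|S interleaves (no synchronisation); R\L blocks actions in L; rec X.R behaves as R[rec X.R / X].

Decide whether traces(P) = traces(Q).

trace-equivalent

Reachable graph of P (5 states):
  m0 = c.(b.(0 + 0) | ((0 + 0) | (0 | 0)) + b.a.(0 | 0)) has moves =c=> m1
  m1 = b.(0 + 0) | ((0 + 0) | (0 | 0)) + b.a.(0 | 0) has moves =b=> m2, =b=> m3
  m2 = (0 + 0) | ((0 + 0) | (0 | 0)) has moves deadlocked
  m3 = a.(0 | 0) has moves =a=> m4
  m4 = 0 | 0 has moves deadlocked
Reachable graph of Q (5 states):
  n0 = c.((0 + b.(0 + 0)) | ((0 + 0) | (0 | 0)) + b.a.(0 | 0)) has moves =c=> n1
  n1 = (0 + b.(0 + 0)) | ((0 + 0) | (0 | 0)) + b.a.(0 | 0) has moves =b=> n2, =b=> n3
  n2 = (0 + 0) | ((0 + 0) | (0 | 0)) has moves deadlocked
  n3 = a.(0 | 0) has moves =a=> n4
  n4 = 0 | 0 has moves deadlocked
Coarsest stable partition (strong bisimilarity classes):
  B0 = {m0, n0}
  B1 = {m1, n1}
  B2 = {m2, m4, n2, n4}
  B3 = {m3, n3}
m0 ∈ B0, n0 ∈ B0 → same block
Bisimilar ⇒ trace-equivalent.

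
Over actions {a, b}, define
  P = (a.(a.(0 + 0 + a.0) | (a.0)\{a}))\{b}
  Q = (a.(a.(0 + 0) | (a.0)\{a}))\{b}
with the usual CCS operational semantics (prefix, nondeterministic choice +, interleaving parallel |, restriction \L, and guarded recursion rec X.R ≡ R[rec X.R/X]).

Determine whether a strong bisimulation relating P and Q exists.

not bisimilar

Reachable graph of P (4 states):
  p0 = (a.(a.(0 + 0 + a.0) | (a.0)\{a}))\{b} | ··a··> p1
  p1 = (a.(0 + 0 + a.0) | (a.0)\{a})\{b} | ··a··> p2
  p2 = ((0 + 0 + a.0) | (a.0)\{a})\{b} | ··a··> p3
  p3 = (0 | (a.0)\{a})\{b} | stopped
Reachable graph of Q (3 states):
  q0 = (a.(a.(0 + 0) | (a.0)\{a}))\{b} | ··a··> q1
  q1 = (a.(0 + 0) | (a.0)\{a})\{b} | ··a··> q2
  q2 = ((0 + 0) | (a.0)\{a})\{b} | stopped
Bisimilarity quotient blocks:
  B0 = {p0}
  B1 = {p1, q0}
  B2 = {p2, q1}
  B3 = {p3, q2}
p0 ∈ B0, q0 ∈ B1 → different blocks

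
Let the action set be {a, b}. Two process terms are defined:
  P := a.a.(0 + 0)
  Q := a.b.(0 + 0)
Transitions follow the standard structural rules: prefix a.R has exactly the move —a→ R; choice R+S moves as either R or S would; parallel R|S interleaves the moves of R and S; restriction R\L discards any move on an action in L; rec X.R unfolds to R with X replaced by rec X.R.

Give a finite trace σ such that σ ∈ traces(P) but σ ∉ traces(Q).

P's transition system — 3 states:
  s0 = a.a.(0 + 0) | —a→ s1
  s1 = a.(0 + 0) | —a→ s2
  s2 = 0 + 0 | ∅
Q's transition system — 3 states:
  t0 = a.b.(0 + 0) | —a→ t1
  t1 = b.(0 + 0) | —b→ t2
  t2 = 0 + 0 | ∅
Executing aa from P (initial set {s0}):
  step 1 (a): {s1}
  step 2 (a): {s2}
  — P admits the full trace.
Executing aa from Q (initial set {t0}):
  step 1 (a): {t1}
  step 2 (a): ∅ (Q stuck)

aa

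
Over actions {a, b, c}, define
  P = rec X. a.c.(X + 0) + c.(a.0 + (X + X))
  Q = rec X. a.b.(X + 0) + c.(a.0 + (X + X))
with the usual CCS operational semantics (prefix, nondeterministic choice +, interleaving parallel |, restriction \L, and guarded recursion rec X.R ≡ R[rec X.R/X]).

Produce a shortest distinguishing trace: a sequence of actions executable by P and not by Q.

ac

Reachable graph of P (5 states):
  m0 = rec X. a.c.(X + 0) + c.(a.0 + (X + X)) ⊢ =a=> m1, =c=> m2
  m1 = c.((rec X. a.c.(X + 0) + c.(a.0 + (X + X))) + 0) ⊢ =c=> m3
  m2 = a.0 + ((rec X. a.c.(X + 0) + c.(a.0 + (X + X))) + (rec X. a.c.(X + 0) + c.(a.0 + (X + X)))) ⊢ =a=> m1, =a=> m4, =c=> m2
  m3 = (rec X. a.c.(X + 0) + c.(a.0 + (X + X))) + 0 ⊢ =a=> m1, =c=> m2
  m4 = 0 ⊢ deadlocked
Reachable graph of Q (5 states):
  n0 = rec X. a.b.(X + 0) + c.(a.0 + (X + X)) ⊢ =a=> n1, =c=> n2
  n1 = b.((rec X. a.b.(X + 0) + c.(a.0 + (X + X))) + 0) ⊢ =b=> n3
  n2 = a.0 + ((rec X. a.b.(X + 0) + c.(a.0 + (X + X))) + (rec X. a.b.(X + 0) + c.(a.0 + (X + X)))) ⊢ =a=> n1, =a=> n4, =c=> n2
  n3 = (rec X. a.b.(X + 0) + c.(a.0 + (X + X))) + 0 ⊢ =a=> n1, =c=> n2
  n4 = 0 ⊢ deadlocked
Run σ = ⟨ac⟩ on P: start {m0}
  [1] a ⇒ {m1}
  [2] c ⇒ {m3}
  — P admits the full trace.
Run σ = ⟨ac⟩ on Q: start {n0}
  [1] a ⇒ {n1}
  [2] c ⇒ no successor for Q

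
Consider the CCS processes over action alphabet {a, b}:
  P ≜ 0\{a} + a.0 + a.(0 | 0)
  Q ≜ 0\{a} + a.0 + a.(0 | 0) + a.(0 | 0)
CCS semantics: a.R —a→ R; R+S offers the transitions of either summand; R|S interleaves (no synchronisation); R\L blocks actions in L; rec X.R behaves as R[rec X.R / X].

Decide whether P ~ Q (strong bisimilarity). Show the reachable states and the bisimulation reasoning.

bisimilar

Reachable graph of P (3 states):
  p0 = 0\{a} + a.0 + a.(0 | 0) | =a=> p1, =a=> p2
  p1 = 0 | (no moves)
  p2 = 0 | 0 | (no moves)
Reachable graph of Q (3 states):
  q0 = 0\{a} + a.0 + a.(0 | 0) + a.(0 | 0) | =a=> q1, =a=> q2
  q1 = 0 | (no moves)
  q2 = 0 | 0 | (no moves)
Coarsest stable partition (strong bisimilarity classes):
  B0 = {p0, q0}
  B1 = {p1, p2, q1, q2}
p0 ∈ B0, q0 ∈ B0 → same block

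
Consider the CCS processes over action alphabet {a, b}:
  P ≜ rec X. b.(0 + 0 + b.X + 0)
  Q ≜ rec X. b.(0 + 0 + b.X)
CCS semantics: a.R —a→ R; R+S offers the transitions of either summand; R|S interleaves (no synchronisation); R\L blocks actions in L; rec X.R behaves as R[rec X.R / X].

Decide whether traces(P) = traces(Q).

traces(P) = traces(Q)

P's transition system — 2 states:
  m0 = rec X. b.(0 + 0 + b.X + 0) → =b=> m1
  m1 = 0 + 0 + b.(rec X. b.(0 + 0 + b.X + 0)) + 0 → =b=> m0
Q's transition system — 2 states:
  n0 = rec X. b.(0 + 0 + b.X) → =b=> n1
  n1 = 0 + 0 + b.(rec X. b.(0 + 0 + b.X)) → =b=> n0
Bisimilarity quotient blocks:
  B0 = {m0, m1, n0, n1}
m0 ∈ B0, n0 ∈ B0 → same block
Bisimilar ⇒ trace-equivalent.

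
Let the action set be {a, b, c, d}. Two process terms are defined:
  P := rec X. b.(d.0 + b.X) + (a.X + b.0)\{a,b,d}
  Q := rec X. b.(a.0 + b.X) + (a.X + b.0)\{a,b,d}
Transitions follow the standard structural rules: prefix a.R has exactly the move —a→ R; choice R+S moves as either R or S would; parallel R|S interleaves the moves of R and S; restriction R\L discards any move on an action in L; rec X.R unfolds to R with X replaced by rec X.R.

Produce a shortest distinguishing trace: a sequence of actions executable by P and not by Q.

LTS(P): 3 reachable states
  s0 = rec X. b.(d.0 + b.X) + (a.X + b.0)\{a,b,d} ⊢ =b=> s1
  s1 = d.0 + b.(rec X. b.(d.0 + b.X) + (a.X + b.0)\{a,b,d}) ⊢ =b=> s0, =d=> s2
  s2 = 0 ⊢ stopped
LTS(Q): 3 reachable states
  t0 = rec X. b.(a.0 + b.X) + (a.X + b.0)\{a,b,d} ⊢ =b=> t1
  t1 = a.0 + b.(rec X. b.(a.0 + b.X) + (a.X + b.0)\{a,b,d}) ⊢ =a=> t2, =b=> t0
  t2 = 0 ⊢ stopped
Trace ⟨bd⟩ through P, begin at {s0}:
  [1] b ⇒ {s1}
  [2] d ⇒ {s2}
  — P admits the full trace.
Trace ⟨bd⟩ through Q, begin at {t0}:
  [1] b ⇒ {t1}
  [2] d ⇒ no successor for Q

bd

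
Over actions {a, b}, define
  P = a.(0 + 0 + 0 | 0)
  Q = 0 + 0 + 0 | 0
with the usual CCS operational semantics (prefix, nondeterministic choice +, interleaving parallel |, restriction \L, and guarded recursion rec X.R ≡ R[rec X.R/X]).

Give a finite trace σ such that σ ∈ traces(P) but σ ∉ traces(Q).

P's transition system — 2 states:
  s0 = a.(0 + 0 + 0 | 0) → =a=> s1
  s1 = 0 + 0 + 0 | 0 → ∅
Q's transition system — 1 states:
  t0 = 0 + 0 + 0 | 0 → ∅
Run σ = ⟨a⟩ on P: start {s0}
  after a @ step 1: {s1}
  — P admits the full trace.
Run σ = ⟨a⟩ on Q: start {t0}
  after a @ step 1: no successor for Q

a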